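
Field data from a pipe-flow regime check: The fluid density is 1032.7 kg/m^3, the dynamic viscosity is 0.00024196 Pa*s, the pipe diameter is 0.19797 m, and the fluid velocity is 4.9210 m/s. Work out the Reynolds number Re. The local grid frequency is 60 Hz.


Re = rho * vel * D / mu
Re = 1032.7 * 4.9210 * 0.19797 / 0.00024196
Re = 4.1580e+06


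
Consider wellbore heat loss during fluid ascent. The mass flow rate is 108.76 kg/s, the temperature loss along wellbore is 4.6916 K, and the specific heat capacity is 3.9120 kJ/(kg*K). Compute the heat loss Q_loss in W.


Q_loss = mdot * cp * dT
Q_loss = 108.76 * 3.9120 * 4.6916
Q_loss = 1996.131 kW
Convert: 1996.131 kW * 1000.0 = 1.9961e+06 W
Q_loss = 1.9961e+06 W


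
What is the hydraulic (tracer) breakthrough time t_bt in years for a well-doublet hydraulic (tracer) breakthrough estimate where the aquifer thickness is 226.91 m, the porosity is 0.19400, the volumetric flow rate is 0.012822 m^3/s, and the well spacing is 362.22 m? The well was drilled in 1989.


t_bt = pi * hr * phi * L^2 / (3 * Qv) / (365.25*86400)
t_bt = pi * 226.91 * 0.19400 * 362.22^2 / (3 * 0.012822) / (365.25*86400)
t_bt = 14.948 years


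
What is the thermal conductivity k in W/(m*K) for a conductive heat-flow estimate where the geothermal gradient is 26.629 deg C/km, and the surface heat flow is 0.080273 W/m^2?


k = q * 1000 / grad
k = 0.080273 * 1000 / 26.629
k = 3.0145 W/(m*K)


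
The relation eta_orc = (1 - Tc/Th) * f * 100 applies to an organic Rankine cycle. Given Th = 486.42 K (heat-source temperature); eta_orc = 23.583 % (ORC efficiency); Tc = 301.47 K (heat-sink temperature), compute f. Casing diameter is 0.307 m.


f = (eta_orc/100) / (1 - Tc/Th)
f = (23.583/100) / (1 - 301.47/486.42)
f = 0.62023


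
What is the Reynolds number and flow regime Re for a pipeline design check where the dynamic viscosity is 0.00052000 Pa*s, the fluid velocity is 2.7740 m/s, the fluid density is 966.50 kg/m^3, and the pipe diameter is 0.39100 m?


Step 1: Re = rho*vel*D/mu = 966.5*2.774*0.391/0.00052 = 2.0160e+06
Step 2: Re = 2.0160e+06 > 4000, so flow is turbulent.
Re = 2.0160e+06 (turbulent)


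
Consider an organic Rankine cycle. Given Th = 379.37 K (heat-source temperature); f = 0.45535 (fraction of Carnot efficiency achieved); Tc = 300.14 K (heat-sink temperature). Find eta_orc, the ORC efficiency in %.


eta_orc = (1 - Tc/Th) * f * 100
eta_orc = (1 - 300.14/379.37) * 0.45535 * 100
eta_orc = 9.5098 %


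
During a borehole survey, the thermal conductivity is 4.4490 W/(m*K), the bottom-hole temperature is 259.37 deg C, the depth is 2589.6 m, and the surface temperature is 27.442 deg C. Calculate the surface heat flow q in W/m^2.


Step 1: grad = (T_d - T_surf)/d * 1000 = (259.37 - 27.442)/2589.6 * 1000 = 89.56132 deg C/km
Step 2: q = k * grad / 1000 = 4.449 * 89.56132 / 1000 = 0.39846 W/m^2
q = 0.39846 W/m^2


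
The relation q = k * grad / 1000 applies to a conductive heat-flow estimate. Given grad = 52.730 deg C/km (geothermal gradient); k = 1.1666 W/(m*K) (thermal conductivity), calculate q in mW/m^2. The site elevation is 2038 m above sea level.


q = k * grad / 1000
q = 1.1666 * 52.730 / 1000
q = 0.06151482 W/m^2
Convert: 0.06151482 W/m^2 * 1000.0 = 61.515 mW/m^2
q = 61.515 mW/m^2


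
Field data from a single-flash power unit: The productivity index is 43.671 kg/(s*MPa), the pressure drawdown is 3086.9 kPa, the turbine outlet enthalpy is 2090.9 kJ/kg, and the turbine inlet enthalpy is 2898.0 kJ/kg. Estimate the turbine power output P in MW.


Step 1: mdot = PI * dP / 1000 = 43.671 * 3086.9 / 1000 = 134.8080 kg/s
Step 2: P = mdot*(h_in - h_out)/1000 = 134.8080*(2898.0 - 2090.9)/1000 = 108.80 MW
P = 108.80 MW


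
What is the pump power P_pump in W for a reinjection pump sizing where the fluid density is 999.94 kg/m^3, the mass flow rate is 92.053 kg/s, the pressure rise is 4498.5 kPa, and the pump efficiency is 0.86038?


P_pump = mdot * dP / (rho * eta)
P_pump = 92.053 * 4498.5 / (999.94 * 0.86038)
P_pump = 481.3283 kW
Convert: 481.3283 kW * 1000.0 = 4.8133e+05 W
P_pump = 4.8133e+05 W


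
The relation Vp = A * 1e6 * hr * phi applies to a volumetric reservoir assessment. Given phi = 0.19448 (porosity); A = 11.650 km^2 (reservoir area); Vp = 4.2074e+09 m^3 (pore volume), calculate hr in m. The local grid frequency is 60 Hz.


hr = Vp / (A * 1e6 * phi)
hr = 4.2074e+09 / (11.650 * 1e6 * 0.19448)
hr = 1857.0 m


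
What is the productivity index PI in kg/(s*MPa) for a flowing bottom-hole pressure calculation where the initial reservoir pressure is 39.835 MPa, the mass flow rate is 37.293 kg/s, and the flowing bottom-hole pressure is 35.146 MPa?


PI = mdot / (P_i - P_wf)
PI = 37.293 / (39.835 - 35.146)
PI = 7.9533 kg/(s*MPa)


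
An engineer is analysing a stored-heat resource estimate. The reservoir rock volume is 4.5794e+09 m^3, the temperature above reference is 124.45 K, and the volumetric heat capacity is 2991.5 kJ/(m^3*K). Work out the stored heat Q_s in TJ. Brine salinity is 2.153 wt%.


Q_s = Vr * rhoc * dT / 1e12
Q_s = 4.5794e+09 * 2991.5 * 124.45 / 1e12
Q_s = 1704.875 PJ
Convert: 1704.875 PJ * 1000.0 = 1.7049e+06 TJ
Q_s = 1.7049e+06 TJ


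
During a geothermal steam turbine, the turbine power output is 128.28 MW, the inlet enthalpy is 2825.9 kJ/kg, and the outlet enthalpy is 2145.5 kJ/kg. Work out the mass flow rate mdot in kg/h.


mdot = P * 1000 / (h_in - h_out)
mdot = 128.28 * 1000 / (2825.9 - 2145.5)
mdot = 188.5362 kg/s
Convert: 188.5362 kg/s * 3600.0 = 6.7873e+05 kg/h
mdot = 6.7873e+05 kg/h


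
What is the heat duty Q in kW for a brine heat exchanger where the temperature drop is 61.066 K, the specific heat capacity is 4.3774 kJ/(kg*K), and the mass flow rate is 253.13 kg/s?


Q = mdot * cp * dT / 1000
Q = 253.13 * 4.3774 * 61.066 / 1000
Q = 67.66426 MW
Convert: 67.66426 MW * 1000.0 = 67664 kW
Q = 67664 kW


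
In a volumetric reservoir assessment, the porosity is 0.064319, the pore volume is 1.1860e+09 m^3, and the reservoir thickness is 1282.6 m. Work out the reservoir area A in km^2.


A = Vp / (1e6 * hr * phi)
A = 1.1860e+09 / (1e6 * 1282.6 * 0.064319)
A = 14.377 km^2


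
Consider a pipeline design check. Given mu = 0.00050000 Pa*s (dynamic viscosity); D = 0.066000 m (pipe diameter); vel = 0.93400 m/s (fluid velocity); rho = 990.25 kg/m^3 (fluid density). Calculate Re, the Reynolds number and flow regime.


Step 1: Re = rho*vel*D/mu = 990.25*0.934*0.066/0.0005 = 1.2209e+05
Step 2: Re = 1.2209e+05 > 4000, so flow is turbulent.
Re = 1.2209e+05 (turbulent)


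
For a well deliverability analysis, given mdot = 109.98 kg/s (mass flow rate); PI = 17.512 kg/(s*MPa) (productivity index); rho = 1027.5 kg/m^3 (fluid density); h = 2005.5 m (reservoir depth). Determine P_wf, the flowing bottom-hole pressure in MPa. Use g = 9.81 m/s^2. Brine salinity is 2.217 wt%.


Step 1: P_i = rho*g*h/1e6 = 1027.5*9.81*2005.5/1e6 = 20.21499 MPa
Step 2: P_wf = P_i - mdot/PI = 20.21499 - 109.98/17.512 = 13.935 MPa
P_wf = 13.935 MPa


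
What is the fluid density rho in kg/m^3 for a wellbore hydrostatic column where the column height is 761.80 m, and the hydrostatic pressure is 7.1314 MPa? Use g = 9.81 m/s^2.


rho = P * 1e6 / (g * h)
rho = 7.1314 * 1e6 / (9.81 * 761.80)
rho = 954.26 kg/m^3


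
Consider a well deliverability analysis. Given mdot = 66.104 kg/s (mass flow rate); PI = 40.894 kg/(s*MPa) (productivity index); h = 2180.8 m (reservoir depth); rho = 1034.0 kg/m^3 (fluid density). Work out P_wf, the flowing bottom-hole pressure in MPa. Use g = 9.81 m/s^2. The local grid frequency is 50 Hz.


Step 1: P_i = rho*g*h/1e6 = 1034.0*9.81*2180.8/1e6 = 22.12103 MPa
Step 2: P_wf = P_i - mdot/PI = 22.12103 - 66.104/40.894 = 20.505 MPa
P_wf = 20.505 MPa


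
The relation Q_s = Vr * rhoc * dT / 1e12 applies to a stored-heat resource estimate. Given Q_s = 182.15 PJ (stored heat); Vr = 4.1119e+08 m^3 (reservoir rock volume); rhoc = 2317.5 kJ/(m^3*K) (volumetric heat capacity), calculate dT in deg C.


dT = Q_s * 1e12 / (Vr * rhoc)
dT = 182.15 * 1e12 / (4.1119e+08 * 2317.5)
dT = 191.1467 K
Convert (temperature difference, 1 K = 1 deg C): 191.1467 K = 191.1467 deg C
dT = 191.15 deg C


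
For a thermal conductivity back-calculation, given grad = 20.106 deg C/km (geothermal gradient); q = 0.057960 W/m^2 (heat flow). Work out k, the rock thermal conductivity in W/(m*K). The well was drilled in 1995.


k = q / (grad / 1000)
k = 0.057960 / (20.106 / 1000)
k = 2.8827 W/(m*K)


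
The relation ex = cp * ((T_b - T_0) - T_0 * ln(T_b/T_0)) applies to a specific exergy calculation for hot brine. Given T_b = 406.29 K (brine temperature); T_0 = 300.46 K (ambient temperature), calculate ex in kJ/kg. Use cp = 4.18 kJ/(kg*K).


ex = cp * ((T_b - T_0) - T_0 * ln(T_b/T_0))
ex = 4.18 * ((406.29 - 300.46) - 300.46 * ln(406.29/300.46))
ex = 63.391 kJ/kg


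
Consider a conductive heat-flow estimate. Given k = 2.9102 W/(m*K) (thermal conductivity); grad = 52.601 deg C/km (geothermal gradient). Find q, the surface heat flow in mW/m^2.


q = k * grad / 1000
q = 2.9102 * 52.601 / 1000
q = 0.1530794 W/m^2
Convert: 0.1530794 W/m^2 * 1000.0 = 153.08 mW/m^2
q = 153.08 mW/m^2


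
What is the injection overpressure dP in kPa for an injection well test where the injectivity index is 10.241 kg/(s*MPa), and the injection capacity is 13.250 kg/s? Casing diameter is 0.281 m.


dP = mdot * 1000 / II
dP = 13.250 * 1000 / 10.241
dP = 1293.8 kPa


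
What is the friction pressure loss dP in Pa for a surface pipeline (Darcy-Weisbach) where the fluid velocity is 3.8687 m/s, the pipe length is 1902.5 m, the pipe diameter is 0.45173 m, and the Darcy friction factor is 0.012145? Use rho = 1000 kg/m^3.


dP = f * (L/D) * (rho*vel^2/2) / 1000
dP = 0.012145 * (1902.5/0.45173) * (1000*3.8687^2/2) / 1000
dP = 382.7748 kPa
Convert: 382.7748 kPa * 1000.0 = 3.8277e+05 Pa
dP = 3.8277e+05 Pa


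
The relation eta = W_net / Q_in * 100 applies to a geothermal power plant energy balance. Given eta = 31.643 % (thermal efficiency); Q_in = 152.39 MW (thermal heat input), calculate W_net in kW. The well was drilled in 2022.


W_net = eta / 100 * Q_in
W_net = 31.643 / 100 * 152.39
W_net = 48.22077 MW
Convert: 48.22077 MW * 1000.0 = 48221 kW
W_net = 48221 kW


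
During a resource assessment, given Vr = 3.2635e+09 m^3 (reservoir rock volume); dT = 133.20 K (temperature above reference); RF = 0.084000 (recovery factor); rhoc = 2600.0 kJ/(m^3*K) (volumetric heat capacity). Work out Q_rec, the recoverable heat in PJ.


Step 1: Q_s = Vr*rhoc*dT/1e12 = 3.2635e+09*2600.0*133.2/1e12 = 1130.215 PJ
Step 2: Q_rec = Q_s * RF = 1130.215 * 0.084 = 94.938 PJ
Q_rec = 94.938 PJ


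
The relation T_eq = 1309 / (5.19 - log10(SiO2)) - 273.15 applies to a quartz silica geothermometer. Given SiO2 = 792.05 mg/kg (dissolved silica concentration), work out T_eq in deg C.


T_eq = 1309 / (5.19 - log10(SiO2)) - 273.15
T_eq = 1309 / (5.19 - log10(792.05)) - 273.15
T_eq = 298.15 deg C


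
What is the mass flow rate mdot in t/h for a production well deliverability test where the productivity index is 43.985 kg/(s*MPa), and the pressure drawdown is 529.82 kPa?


mdot = PI * dP / 1000
mdot = 43.985 * 529.82 / 1000
mdot = 23.30413 kg/s
Convert: 23.30413 kg/s * 3.6 = 83.895 t/h
mdot = 83.895 t/h


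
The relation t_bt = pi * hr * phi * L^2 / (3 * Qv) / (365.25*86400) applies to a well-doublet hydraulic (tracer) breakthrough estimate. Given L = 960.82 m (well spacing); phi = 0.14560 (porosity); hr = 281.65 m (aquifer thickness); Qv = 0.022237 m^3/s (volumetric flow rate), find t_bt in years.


t_bt = pi * hr * phi * L^2 / (3 * Qv) / (365.25*86400)
t_bt = pi * 281.65 * 0.14560 * 960.82^2 / (3 * 0.022237) / (365.25*86400)
t_bt = 56.494 years


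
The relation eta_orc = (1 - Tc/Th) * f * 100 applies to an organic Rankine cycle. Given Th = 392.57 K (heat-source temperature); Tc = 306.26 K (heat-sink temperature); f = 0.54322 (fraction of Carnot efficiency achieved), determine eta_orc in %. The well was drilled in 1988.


eta_orc = (1 - Tc/Th) * f * 100
eta_orc = (1 - 306.26/392.57) * 0.54322 * 100
eta_orc = 11.943 %


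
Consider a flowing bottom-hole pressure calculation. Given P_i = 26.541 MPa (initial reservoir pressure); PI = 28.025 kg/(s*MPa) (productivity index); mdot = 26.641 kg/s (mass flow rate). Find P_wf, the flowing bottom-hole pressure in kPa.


P_wf = P_i - mdot / PI
P_wf = 26.541 - 26.641 / 28.025
P_wf = 25.59038 MPa
Convert: 25.59038 MPa * 1000.0 = 25590 kPa
P_wf = 25590 kPa


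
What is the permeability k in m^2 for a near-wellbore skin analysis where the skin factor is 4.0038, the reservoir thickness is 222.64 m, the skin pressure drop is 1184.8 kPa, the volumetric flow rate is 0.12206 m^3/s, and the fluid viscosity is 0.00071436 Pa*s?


k = S*q*mu / (2*pi*dP_s*1000*hr)
k = 4.0038*0.12206*0.00071436 / (2*pi*1184.8*1000*222.64)
k = 2.1064e-13 m^2


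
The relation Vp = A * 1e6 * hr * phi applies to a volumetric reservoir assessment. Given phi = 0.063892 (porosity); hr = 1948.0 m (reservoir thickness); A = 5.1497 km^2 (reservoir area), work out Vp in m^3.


Vp = A * 1e6 * hr * phi
Vp = 5.1497 * 1e6 * 1948.0 * 0.063892
Vp = 6.4094e+08 m^3


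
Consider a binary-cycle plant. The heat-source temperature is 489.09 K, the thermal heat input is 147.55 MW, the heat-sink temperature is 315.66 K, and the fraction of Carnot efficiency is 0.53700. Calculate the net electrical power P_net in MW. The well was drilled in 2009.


Step 1: eta = (1 - Tc/Th)*f = (1 - 315.66/489.09)*0.537 = 0.1904188
Step 2: P_net = eta * Q_in = 0.1904188 * 147.55 = 28.096 MW
P_net = 28.096 MW


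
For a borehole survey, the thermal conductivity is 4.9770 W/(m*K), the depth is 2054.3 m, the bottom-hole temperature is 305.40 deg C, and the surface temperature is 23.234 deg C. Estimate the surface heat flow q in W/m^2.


Step 1: grad = (T_d - T_surf)/d * 1000 = (305.4 - 23.234)/2054.3 * 1000 = 137.3538 deg C/km
Step 2: q = k * grad / 1000 = 4.977 * 137.3538 / 1000 = 0.68361 W/m^2
q = 0.68361 W/m^2


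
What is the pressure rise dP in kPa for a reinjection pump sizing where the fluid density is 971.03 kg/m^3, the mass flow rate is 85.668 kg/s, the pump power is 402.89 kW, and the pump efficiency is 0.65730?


dP = P_pump * rho * eta / mdot
dP = 402.89 * 971.03 * 0.65730 / 85.668
dP = 3001.7 kPa


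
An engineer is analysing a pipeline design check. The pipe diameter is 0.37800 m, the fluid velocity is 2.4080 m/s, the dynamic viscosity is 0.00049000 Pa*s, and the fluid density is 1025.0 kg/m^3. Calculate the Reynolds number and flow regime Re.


Step 1: Re = rho*vel*D/mu = 1025.0*2.408*0.378/0.00049 = 1.9040e+06
Step 2: Re = 1.9040e+06 > 4000, so flow is turbulent.
Re = 1.9040e+06 (turbulent)


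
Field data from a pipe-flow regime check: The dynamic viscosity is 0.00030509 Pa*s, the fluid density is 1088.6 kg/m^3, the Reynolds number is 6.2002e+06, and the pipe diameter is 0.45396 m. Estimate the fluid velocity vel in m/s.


vel = Re * mu / (rho * D)
vel = 6.2002e+06 * 0.00030509 / (1088.6 * 0.45396)
vel = 3.8278 m/s


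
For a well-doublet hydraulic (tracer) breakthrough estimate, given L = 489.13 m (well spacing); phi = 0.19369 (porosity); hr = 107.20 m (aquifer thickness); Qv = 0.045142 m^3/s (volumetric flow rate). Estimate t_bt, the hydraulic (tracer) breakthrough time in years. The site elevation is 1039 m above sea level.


t_bt = pi * hr * phi * L^2 / (3 * Qv) / (365.25*86400)
t_bt = pi * 107.20 * 0.19369 * 489.13^2 / (3 * 0.045142) / (365.25*86400)
t_bt = 3.6517 years


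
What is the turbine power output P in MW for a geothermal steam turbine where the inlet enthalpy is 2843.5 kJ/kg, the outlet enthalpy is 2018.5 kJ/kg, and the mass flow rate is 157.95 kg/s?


P = mdot * (h_in - h_out) / 1000
P = 157.95 * (2843.5 - 2018.5) / 1000
P = 130.31 MW


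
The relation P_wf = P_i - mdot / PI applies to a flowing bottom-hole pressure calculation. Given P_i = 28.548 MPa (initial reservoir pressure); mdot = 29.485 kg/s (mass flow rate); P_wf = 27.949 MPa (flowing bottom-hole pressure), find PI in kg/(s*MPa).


PI = mdot / (P_i - P_wf)
PI = 29.485 / (28.548 - 27.949)
PI = 49.224 kg/(s*MPa)


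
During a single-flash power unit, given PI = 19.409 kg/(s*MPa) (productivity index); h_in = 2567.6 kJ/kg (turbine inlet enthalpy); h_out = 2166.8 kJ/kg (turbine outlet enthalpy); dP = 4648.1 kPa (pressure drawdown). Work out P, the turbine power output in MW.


Step 1: mdot = PI * dP / 1000 = 19.409 * 4648.1 / 1000 = 90.21497 kg/s
Step 2: P = mdot*(h_in - h_out)/1000 = 90.21497*(2567.6 - 2166.8)/1000 = 36.158 MW
P = 36.158 MW


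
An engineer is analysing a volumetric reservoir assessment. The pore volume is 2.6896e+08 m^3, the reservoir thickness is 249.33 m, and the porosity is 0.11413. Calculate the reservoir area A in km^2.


A = Vp / (1e6 * hr * phi)
A = 2.6896e+08 / (1e6 * 249.33 * 0.11413)
A = 9.4518 km^2


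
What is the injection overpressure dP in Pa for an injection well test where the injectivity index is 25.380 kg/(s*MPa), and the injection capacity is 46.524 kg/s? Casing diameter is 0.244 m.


dP = mdot * 1000 / II
dP = 46.524 * 1000 / 25.380
dP = 1833.097 kPa
Convert: 1833.097 kPa * 1000.0 = 1.8331e+06 Pa
dP = 1.8331e+06 Pa


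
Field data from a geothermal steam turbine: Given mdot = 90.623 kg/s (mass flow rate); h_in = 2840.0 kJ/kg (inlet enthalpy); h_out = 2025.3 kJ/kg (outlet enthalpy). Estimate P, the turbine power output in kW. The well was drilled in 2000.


P = mdot * (h_in - h_out) / 1000
P = 90.623 * (2840.0 - 2025.3) / 1000
P = 73.83056 MW
Convert: 73.83056 MW * 1000.0 = 73831 kW
P = 73831 kW


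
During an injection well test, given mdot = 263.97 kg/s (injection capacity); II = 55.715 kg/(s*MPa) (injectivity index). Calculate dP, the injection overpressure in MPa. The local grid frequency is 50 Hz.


dP = mdot * 1000 / II
dP = 263.97 * 1000 / 55.715
dP = 4737.862 kPa
Convert: 4737.862 kPa * 0.001 = 4.7379 MPa
dP = 4.7379 MPa


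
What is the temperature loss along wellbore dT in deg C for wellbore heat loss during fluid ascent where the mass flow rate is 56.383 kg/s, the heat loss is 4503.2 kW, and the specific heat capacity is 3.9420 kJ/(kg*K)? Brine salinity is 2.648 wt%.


dT = Q_loss / (mdot * cp)
dT = 4503.2 / (56.383 * 3.9420)
dT = 20.26079 K
Convert (temperature difference, 1 K = 1 deg C): 20.26079 K = 20.26079 deg C
dT = 20.261 deg C


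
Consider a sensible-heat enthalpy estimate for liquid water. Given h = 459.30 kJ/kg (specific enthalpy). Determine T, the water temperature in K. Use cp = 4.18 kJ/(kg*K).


T = h / cp
T = 459.30 / 4.18
T = 109.8804 deg C
Convert to K: 109.8804 + 273.15 = 383.03 K
T = 383.03 K


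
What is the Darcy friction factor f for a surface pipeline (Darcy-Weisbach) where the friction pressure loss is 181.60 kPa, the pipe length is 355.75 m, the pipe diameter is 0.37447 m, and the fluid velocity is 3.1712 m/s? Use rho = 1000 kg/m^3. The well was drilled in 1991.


f = dP*1000 / ((L/D)*(rho*vel^2/2))
f = 181.60*1000 / ((355.75/0.37447)*(1000*3.1712^2/2))
f = 0.038016


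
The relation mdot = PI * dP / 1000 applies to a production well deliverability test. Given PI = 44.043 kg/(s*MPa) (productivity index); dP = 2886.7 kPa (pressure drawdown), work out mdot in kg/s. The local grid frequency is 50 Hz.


mdot = PI * dP / 1000
mdot = 44.043 * 2886.7 / 1000
mdot = 127.14 kg/s


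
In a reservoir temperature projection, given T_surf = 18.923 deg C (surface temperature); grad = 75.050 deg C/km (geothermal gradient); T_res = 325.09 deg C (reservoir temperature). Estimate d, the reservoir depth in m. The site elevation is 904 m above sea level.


d = (T_res - T_surf) / grad * 1000
d = (325.09 - 18.923) / 75.050 * 1000
d = 4079.5 m


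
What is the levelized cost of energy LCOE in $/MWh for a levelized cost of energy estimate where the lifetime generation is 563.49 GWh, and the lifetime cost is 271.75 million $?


LCOE = C_tot / E_tot * 100
LCOE = 271.75 / 563.49 * 100
LCOE = 48.22623 cents/kWh
Convert: 48.22623 cents/kWh * 10.0 = 482.26 $/MWh
LCOE = 482.26 $/MWh


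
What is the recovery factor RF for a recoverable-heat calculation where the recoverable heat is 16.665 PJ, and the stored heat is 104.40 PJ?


RF = Q_rec / Q_s
RF = 16.665 / 104.40
RF = 0.15963


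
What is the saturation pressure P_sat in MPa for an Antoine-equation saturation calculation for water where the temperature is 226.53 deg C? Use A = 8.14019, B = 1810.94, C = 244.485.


P_sat = 10^(A - B/(C + T)) / 760 * 0.101325
P_sat = 10^(8.14019 - 1810.94/(244.485 + 226.53)) / 760 * 0.101325
P_sat = 2.6323 MPa


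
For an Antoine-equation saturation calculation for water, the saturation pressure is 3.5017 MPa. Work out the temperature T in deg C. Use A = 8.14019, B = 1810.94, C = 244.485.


T = B / (A - log10(P_sat * 760 / 0.101325)) - C
T = 1810.94 / (8.14019 - log10(3.5017 * 760 / 0.101325)) - 244.485
T = 242.22 deg C


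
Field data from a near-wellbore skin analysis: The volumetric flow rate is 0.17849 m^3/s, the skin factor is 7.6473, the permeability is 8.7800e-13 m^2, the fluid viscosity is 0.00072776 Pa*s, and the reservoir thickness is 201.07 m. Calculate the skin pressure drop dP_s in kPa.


dP_s = S * q * mu / (2*pi*k*hr) / 1000
dP_s = 7.6473 * 0.17849 * 0.00072776 / (2*pi*8.7800e-13*201.07) / 1000
dP_s = 895.55 kPa


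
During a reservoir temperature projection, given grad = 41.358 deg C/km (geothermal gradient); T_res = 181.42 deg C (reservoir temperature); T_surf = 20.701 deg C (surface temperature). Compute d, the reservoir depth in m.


d = (T_res - T_surf) / grad * 1000
d = (181.42 - 20.701) / 41.358 * 1000
d = 3886.0 m


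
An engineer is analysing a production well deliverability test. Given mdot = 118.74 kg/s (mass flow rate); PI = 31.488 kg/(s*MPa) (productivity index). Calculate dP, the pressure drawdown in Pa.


dP = mdot * 1000 / PI
dP = 118.74 * 1000 / 31.488
dP = 3770.960 kPa
Convert: 3770.960 kPa * 1000.0 = 3.7710e+06 Pa
dP = 3.7710e+06 Pa


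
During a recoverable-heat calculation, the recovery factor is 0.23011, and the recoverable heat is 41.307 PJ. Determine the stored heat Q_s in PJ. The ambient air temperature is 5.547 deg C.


Q_s = Q_rec / RF
Q_s = 41.307 / 0.23011
Q_s = 179.51 PJ


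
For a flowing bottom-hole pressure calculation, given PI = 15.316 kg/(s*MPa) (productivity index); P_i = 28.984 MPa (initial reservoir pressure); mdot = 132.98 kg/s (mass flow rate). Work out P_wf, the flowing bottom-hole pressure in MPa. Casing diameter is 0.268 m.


P_wf = P_i - mdot / PI
P_wf = 28.984 - 132.98 / 15.316
P_wf = 20.302 MPa


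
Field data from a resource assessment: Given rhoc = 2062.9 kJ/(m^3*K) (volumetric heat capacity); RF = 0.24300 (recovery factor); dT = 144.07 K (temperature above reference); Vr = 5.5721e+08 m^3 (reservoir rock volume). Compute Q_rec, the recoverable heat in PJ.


Step 1: Q_s = Vr*rhoc*dT/1e12 = 5.5721e+08*2062.9*144.07/1e12 = 165.6039 PJ
Step 2: Q_rec = Q_s * RF = 165.6039 * 0.243 = 40.242 PJ
Q_rec = 40.242 PJ


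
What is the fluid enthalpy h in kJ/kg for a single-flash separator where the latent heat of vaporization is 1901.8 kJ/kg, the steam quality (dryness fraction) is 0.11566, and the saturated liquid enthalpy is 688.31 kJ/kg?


h = hf + x * hfg
h = 688.31 + 0.11566 * 1901.8
h = 908.27 kJ/kg


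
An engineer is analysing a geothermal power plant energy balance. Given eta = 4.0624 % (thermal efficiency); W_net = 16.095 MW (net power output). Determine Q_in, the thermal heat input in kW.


Q_in = W_net / (eta / 100)
Q_in = 16.095 / (4.0624 / 100)
Q_in = 396.1944 MW
Convert: 396.1944 MW * 1000.0 = 3.9619e+05 kW
Q_in = 3.9619e+05 kW


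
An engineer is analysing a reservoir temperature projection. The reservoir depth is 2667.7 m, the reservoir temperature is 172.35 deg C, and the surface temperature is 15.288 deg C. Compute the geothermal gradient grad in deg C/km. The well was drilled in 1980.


grad = (T_res - T_surf) / d * 1000
grad = (172.35 - 15.288) / 2667.7 * 1000
grad = 58.875 deg C/km


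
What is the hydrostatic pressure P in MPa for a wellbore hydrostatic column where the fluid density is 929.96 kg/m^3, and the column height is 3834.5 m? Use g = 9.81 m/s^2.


P = rho * g * h / 1e6
P = 929.96 * 9.81 * 3834.5 / 1e6
P = 34.982 MPa


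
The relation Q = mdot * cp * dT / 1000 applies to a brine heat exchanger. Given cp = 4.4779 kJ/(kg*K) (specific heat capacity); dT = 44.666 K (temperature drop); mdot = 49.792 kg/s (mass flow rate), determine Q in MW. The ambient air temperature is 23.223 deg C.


Q = mdot * cp * dT / 1000
Q = 49.792 * 4.4779 * 44.666 / 1000
Q = 9.9589 MW


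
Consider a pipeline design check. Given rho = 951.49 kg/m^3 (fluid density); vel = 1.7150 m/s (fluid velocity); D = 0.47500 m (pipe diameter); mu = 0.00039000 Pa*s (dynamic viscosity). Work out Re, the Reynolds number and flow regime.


Step 1: Re = rho*vel*D/mu = 951.49*1.715*0.475/0.00039 = 1.9875e+06
Step 2: Re = 1.9875e+06 > 4000, so flow is turbulent.
Re = 1.9875e+06 (turbulent)


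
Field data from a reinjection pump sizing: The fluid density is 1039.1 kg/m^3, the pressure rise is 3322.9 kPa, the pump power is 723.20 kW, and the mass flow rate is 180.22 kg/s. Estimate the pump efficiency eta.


eta = mdot * dP / (rho * P_pump)
eta = 180.22 * 3322.9 / (1039.1 * 723.20)
eta = 0.79690


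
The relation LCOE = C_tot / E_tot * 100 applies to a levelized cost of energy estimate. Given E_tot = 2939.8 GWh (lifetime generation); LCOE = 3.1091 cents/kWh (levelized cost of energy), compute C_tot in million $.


C_tot = LCOE / 100 * E_tot
C_tot = 3.1091 / 100 * 2939.8
C_tot = 91.401 million $


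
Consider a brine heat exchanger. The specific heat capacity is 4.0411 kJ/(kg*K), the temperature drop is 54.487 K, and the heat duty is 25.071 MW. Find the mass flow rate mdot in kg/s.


mdot = Q * 1000 / (cp * dT)
mdot = 25.071 * 1000 / (4.0411 * 54.487)
mdot = 113.86 kg/s


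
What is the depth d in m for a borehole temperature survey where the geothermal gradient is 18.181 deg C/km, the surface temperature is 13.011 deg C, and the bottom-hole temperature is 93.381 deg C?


d = (T_d - T_surf) / grad * 1000
d = (93.381 - 13.011) / 18.181 * 1000
d = 4420.5 m


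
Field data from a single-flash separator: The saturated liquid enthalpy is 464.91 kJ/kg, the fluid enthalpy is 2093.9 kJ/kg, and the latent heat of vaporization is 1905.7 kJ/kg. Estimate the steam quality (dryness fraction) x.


x = (h - hf) / hfg
x = (2093.9 - 464.91) / 1905.7
x = 0.85480


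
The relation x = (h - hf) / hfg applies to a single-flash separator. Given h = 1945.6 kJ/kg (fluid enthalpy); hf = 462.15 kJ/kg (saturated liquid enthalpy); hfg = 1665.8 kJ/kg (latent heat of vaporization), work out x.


x = (h - hf) / hfg
x = (1945.6 - 462.15) / 1665.8
x = 0.89053


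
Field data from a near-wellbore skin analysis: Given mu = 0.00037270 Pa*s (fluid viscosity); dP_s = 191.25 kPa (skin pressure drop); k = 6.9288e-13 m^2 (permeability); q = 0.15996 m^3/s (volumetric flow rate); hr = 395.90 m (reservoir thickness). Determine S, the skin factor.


S = dP_s * 1000 * 2*pi*k*hr / (q*mu)
S = 191.25 * 1000 * 2*pi*6.9288e-13*395.90 / (0.15996*0.00037270)
S = 5.5291


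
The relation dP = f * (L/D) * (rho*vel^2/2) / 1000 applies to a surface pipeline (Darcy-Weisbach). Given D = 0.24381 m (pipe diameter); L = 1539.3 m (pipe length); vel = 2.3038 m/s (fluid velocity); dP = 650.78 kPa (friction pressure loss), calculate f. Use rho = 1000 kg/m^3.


f = dP*1000 / ((L/D)*(rho*vel^2/2))
f = 650.78*1000 / ((1539.3/0.24381)*(1000*2.3038^2/2))
f = 0.038842


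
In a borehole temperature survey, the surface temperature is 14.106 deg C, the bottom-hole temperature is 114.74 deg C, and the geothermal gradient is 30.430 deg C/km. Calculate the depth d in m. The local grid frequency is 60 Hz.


d = (T_d - T_surf) / grad * 1000
d = (114.74 - 14.106) / 30.430 * 1000
d = 3307.1 m


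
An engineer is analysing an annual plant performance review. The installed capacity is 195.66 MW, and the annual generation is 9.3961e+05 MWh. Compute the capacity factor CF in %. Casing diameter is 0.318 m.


CF = E_a / (cap * 8760) * 100
CF = 9.3961e+05 / (195.66 * 8760) * 100
CF = 54.820 %


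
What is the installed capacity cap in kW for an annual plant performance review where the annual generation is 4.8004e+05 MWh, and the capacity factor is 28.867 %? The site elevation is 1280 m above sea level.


cap = E_a / (CF/100 * 8760)
cap = 4.8004e+05 / (28.867/100 * 8760)
cap = 189.8330 MW
Convert: 189.8330 MW * 1000.0 = 1.8983e+05 kW
cap = 1.8983e+05 kW


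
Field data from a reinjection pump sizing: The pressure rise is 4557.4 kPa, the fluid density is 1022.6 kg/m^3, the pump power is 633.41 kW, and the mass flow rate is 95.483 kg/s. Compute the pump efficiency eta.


eta = mdot * dP / (rho * P_pump)
eta = 95.483 * 4557.4 / (1022.6 * 633.41)
eta = 0.67182


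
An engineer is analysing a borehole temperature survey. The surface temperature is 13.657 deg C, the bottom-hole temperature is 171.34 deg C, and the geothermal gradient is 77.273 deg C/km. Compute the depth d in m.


d = (T_d - T_surf) / grad * 1000
d = (171.34 - 13.657) / 77.273 * 1000
d = 2040.6 m


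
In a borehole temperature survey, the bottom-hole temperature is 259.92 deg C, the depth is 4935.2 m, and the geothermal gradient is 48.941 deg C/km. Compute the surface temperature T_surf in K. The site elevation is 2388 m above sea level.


T_surf = T_d - grad * d / 1000
T_surf = 259.92 - 48.941 * 4935.2 / 1000
T_surf = 18.38638 deg C
Convert to K: 18.38638 + 273.15 = 291.54 K
T_surf = 291.54 K


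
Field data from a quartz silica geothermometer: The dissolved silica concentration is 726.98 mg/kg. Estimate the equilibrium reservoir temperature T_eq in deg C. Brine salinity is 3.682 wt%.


T_eq = 1309 / (5.19 - log10(SiO2)) - 273.15
T_eq = 1309 / (5.19 - log10(726.98)) - 273.15
T_eq = 289.02 deg C


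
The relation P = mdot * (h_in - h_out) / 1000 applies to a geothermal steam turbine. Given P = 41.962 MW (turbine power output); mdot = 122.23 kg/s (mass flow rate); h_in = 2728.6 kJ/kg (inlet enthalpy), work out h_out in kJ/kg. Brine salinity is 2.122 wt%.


h_out = h_in - P * 1000 / mdot
h_out = 2728.6 - 41.962 * 1000 / 122.23
h_out = 2385.3 kJ/kg


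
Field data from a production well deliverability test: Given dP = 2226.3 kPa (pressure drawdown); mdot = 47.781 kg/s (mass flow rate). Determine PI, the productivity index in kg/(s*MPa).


PI = mdot * 1000 / dP
PI = 47.781 * 1000 / 2226.3
PI = 21.462 kg/(s*MPa)


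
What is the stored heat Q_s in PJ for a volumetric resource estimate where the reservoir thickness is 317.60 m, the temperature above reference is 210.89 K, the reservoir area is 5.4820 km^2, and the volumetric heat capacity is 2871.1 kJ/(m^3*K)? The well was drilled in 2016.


Step 1: Vr = A*1e6*hr = 5.482*1e6*317.6 = 1.741083e+09 m^3
Step 2: Q_s = Vr*rhoc*dT/1e12 = 1.741083e+09*2871.1*210.89/1e12 = 1054.2 PJ
Q_s = 1054.2 PJ


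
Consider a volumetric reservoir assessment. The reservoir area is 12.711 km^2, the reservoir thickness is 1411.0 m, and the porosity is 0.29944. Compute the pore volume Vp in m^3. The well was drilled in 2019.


Vp = A * 1e6 * hr * phi
Vp = 12.711 * 1e6 * 1411.0 * 0.29944
Vp = 5.3705e+09 m^3


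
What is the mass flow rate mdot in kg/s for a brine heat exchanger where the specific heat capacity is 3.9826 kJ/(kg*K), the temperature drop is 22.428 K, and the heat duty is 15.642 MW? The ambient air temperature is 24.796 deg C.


mdot = Q * 1000 / (cp * dT)
mdot = 15.642 * 1000 / (3.9826 * 22.428)
mdot = 175.12 kg/s


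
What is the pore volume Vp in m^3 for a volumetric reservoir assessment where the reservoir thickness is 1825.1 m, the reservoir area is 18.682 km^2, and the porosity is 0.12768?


Vp = A * 1e6 * hr * phi
Vp = 18.682 * 1e6 * 1825.1 * 0.12768
Vp = 4.3534e+09 m^3


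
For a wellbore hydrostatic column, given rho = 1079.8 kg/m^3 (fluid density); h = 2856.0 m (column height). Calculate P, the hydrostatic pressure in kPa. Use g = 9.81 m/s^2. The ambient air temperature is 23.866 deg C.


P = rho * g * h / 1e6
P = 1079.8 * 9.81 * 2856.0 / 1e6
P = 30.25315 MPa
Convert: 30.25315 MPa * 1000.0 = 30253 kPa
P = 30253 kPa


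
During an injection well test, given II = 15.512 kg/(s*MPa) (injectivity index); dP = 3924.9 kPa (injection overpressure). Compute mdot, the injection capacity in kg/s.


mdot = II * dP / 1000
mdot = 15.512 * 3924.9 / 1000
mdot = 60.883 kg/s


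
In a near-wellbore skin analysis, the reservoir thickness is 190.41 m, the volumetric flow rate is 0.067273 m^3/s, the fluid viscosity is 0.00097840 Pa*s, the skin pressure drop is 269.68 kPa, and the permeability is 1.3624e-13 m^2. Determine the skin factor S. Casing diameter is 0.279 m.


S = dP_s * 1000 * 2*pi*k*hr / (q*mu)
S = 269.68 * 1000 * 2*pi*1.3624e-13*190.41 / (0.067273*0.00097840)
S = 0.66783


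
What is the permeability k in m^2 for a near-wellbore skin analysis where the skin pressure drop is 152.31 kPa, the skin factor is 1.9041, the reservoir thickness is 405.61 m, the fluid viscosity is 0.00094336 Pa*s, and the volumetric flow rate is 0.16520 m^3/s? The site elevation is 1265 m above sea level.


k = S*q*mu / (2*pi*dP_s*1000*hr)
k = 1.9041*0.16520*0.00094336 / (2*pi*152.31*1000*405.61)
k = 7.6447e-13 m^2


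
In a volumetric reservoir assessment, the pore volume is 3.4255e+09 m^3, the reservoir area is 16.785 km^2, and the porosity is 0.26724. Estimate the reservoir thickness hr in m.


hr = Vp / (A * 1e6 * phi)
hr = 3.4255e+09 / (16.785 * 1e6 * 0.26724)
hr = 763.66 m


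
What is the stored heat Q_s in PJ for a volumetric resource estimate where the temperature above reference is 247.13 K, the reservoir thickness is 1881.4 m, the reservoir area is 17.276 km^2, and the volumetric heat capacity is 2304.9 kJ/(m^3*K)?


Step 1: Vr = A*1e6*hr = 17.276*1e6*1881.4 = 3.250307e+10 m^3
Step 2: Q_s = Vr*rhoc*dT/1e12 = 3.250307e+10*2304.9*247.13/1e12 = 18514 PJ
Q_s = 18514 PJ


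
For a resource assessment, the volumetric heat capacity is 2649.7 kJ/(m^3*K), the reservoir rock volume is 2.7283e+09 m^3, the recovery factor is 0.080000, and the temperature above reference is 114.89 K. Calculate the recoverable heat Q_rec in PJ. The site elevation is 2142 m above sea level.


Step 1: Q_s = Vr*rhoc*dT/1e12 = 2.7283e+09*2649.7*114.89/1e12 = 830.5601 PJ
Step 2: Q_rec = Q_s * RF = 830.5601 * 0.08 = 66.445 PJ
Q_rec = 66.445 PJ


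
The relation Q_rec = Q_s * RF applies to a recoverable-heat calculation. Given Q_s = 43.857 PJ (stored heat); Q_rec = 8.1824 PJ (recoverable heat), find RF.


RF = Q_rec / Q_s
RF = 8.1824 / 43.857
RF = 0.18657


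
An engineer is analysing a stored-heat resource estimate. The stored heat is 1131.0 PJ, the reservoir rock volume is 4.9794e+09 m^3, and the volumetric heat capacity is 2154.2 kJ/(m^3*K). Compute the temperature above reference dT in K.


dT = Q_s * 1e12 / (Vr * rhoc)
dT = 1131.0 * 1e12 / (4.9794e+09 * 2154.2)
dT = 105.44 K


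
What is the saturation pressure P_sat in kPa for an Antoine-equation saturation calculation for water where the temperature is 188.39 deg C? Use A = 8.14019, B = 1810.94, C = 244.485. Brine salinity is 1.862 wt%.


P_sat = 10^(A - B/(C + T)) / 760 * 0.101325
P_sat = 10^(8.14019 - 1810.94/(244.485 + 188.39)) / 760 * 0.101325
P_sat = 1.206635 MPa
Convert: 1.206635 MPa * 1000.0 = 1206.6 kPa
P_sat = 1206.6 kPa


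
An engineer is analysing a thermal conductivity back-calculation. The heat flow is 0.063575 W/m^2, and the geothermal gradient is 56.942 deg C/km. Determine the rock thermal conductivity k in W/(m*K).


k = q / (grad / 1000)
k = 0.063575 / (56.942 / 1000)
k = 1.1165 W/(m*K)


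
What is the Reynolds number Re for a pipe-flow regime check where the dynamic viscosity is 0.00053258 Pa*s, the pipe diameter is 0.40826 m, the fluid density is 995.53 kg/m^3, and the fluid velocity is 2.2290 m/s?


Re = rho * vel * D / mu
Re = 995.53 * 2.2290 * 0.40826 / 0.00053258
Re = 1.7010e+06


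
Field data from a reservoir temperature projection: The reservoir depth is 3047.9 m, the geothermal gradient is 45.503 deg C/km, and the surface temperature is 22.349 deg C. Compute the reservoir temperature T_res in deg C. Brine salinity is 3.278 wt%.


T_res = T_surf + grad * d / 1000
T_res = 22.349 + 45.503 * 3047.9 / 1000
T_res = 161.04 deg C


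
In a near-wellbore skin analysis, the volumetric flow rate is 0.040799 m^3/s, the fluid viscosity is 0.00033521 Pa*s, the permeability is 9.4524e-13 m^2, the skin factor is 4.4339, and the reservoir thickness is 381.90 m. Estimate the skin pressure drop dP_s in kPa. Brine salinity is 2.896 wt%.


dP_s = S * q * mu / (2*pi*k*hr) / 1000
dP_s = 4.4339 * 0.040799 * 0.00033521 / (2*pi*9.4524e-13*381.90) / 1000
dP_s = 26.735 kPa


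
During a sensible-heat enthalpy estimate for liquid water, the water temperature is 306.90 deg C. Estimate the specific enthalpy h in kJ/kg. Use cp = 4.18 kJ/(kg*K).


h = cp * T
h = 4.18 * 306.90
h = 1282.8 kJ/kg


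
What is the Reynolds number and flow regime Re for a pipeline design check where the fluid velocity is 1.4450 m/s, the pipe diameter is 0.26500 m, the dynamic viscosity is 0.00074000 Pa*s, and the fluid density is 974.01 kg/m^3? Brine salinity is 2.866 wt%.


Step 1: Re = rho*vel*D/mu = 974.01*1.445*0.265/0.00074 = 5.0402e+05
Step 2: Re = 5.0402e+05 > 4000, so flow is turbulent.
Re = 5.0402e+05 (turbulent)


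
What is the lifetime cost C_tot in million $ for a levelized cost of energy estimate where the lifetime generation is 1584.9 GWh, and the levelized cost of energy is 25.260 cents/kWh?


C_tot = LCOE / 100 * E_tot
C_tot = 25.260 / 100 * 1584.9
C_tot = 400.35 million $


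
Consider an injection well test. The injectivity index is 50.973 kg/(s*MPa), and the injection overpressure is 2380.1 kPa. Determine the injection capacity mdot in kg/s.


mdot = II * dP / 1000
mdot = 50.973 * 2380.1 / 1000
mdot = 121.32 kg/s


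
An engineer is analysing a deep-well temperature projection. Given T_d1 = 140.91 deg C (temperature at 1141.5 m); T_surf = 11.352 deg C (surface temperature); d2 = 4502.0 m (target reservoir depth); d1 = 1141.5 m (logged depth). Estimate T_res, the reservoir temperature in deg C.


Step 1: grad = (T_d1 - T_surf)/d1 * 1000 = (140.91 - 11.352)/1141.5 * 1000 = 113.4980 deg C/km
Step 2: T_res = T_surf + grad*d2/1000 = 11.352 + 113.4980*4502.0/1000 = 522.32 deg C
T_res = 522.32 deg C


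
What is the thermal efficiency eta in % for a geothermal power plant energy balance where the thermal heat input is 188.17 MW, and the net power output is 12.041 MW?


eta = W_net / Q_in * 100
eta = 12.041 / 188.17 * 100
eta = 6.3990 %


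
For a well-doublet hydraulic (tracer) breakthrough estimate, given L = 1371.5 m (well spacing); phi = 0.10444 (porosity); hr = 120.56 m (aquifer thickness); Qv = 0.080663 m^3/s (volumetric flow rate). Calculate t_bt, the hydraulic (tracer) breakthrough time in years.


t_bt = pi * hr * phi * L^2 / (3 * Qv) / (365.25*86400)
t_bt = pi * 120.56 * 0.10444 * 1371.5^2 / (3 * 0.080663) / (365.25*86400)
t_bt = 9.7434 years


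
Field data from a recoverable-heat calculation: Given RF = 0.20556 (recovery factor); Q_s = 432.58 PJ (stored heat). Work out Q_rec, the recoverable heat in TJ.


Q_rec = Q_s * RF
Q_rec = 432.58 * 0.20556
Q_rec = 88.92114 PJ
Convert: 88.92114 PJ * 1000.0 = 88921 TJ
Q_rec = 88921 TJ


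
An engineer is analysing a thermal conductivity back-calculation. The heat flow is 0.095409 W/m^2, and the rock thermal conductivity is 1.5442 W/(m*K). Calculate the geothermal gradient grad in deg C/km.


grad = q / k * 1000
grad = 0.095409 / 1.5442 * 1000
grad = 61.785 deg C/km
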